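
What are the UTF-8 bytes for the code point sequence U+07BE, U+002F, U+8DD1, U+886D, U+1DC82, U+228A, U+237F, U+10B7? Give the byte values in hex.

U+07BE: 2-byte form → DE BE.
U+002F: 1-byte form → 2F.
U+8DD1: 3-byte form → E8 B7 91.
U+886D: 3-byte form → E8 A1 AD.
U+1DC82: 4-byte form → F0 9D B2 82.
U+228A: 3-byte form → E2 8A 8A.
U+237F: 3-byte form → E2 8D BF.
U+10B7: 3-byte form → E1 82 B7.
Concatenated (22 bytes): DE BE 2F E8 B7 91 E8 A1 AD F0 9D B2 82 E2 8A 8A E2 8D BF E1 82 B7.

DE BE 2F E8 B7 91 E8 A1 AD F0 9D B2 82 E2 8A 8A E2 8D BF E1 82 B7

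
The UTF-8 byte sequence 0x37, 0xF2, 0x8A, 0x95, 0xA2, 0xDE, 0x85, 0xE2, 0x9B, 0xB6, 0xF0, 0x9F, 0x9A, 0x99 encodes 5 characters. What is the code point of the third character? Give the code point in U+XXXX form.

U+0785

Offset 0: leading byte 0x37 = 00110111 → 1-byte char #1 = 37.
Offset 1: leading byte 0xF2 = 11110010 → 4-byte char #2 = F2 8A 95 A2.
Offset 5: leading byte 0xDE = 11011110 → 2-byte char #3 = DE 85.
Leading byte 0xDE = 11011110 matches 110xxxxx → 2-byte sequence.
Byte 1: 0xDE = 11011110, payload 11110 (5 bits).
Byte 2: 0x85 = 10000101 (10xxxxxx ✓), payload 000101.
Concatenate: 11110000101 = 0x785 (11 bits → U+0785).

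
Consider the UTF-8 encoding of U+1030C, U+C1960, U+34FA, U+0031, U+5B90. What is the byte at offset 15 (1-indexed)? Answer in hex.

0x90

1-indexed offset 15 is 0-indexed offset 14.
U+1030C → 4-byte form F0 90 8C 8C at offsets 0–3.
U+C1960 → 4-byte form F3 81 A5 A0 at offsets 4–7.
U+34FA → 3-byte form E3 93 BA at offsets 8–10.
U+0031 → 1-byte form 31 at offsets 11–11.
U+5B90 → 3-byte form E5 AE 90 at offsets 12–14.
Offset 14 falls in char 5's range; it's byte 3 of E5 AE 90 = 0x90.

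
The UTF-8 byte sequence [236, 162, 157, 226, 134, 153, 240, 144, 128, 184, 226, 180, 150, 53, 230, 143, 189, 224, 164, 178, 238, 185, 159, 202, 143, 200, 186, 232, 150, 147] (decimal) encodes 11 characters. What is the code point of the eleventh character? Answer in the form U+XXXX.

Offset 0: leading byte 0xEC = 11101100 → 3-byte char #1 = EC A2 9D.
Offset 3: leading byte 0xE2 = 11100010 → 3-byte char #2 = E2 86 99.
Offset 6: leading byte 0xF0 = 11110000 → 4-byte char #3 = F0 90 80 B8.
Offset 10: leading byte 0xE2 = 11100010 → 3-byte char #4 = E2 B4 96.
Offset 13: leading byte 0x35 = 00110101 → 1-byte char #5 = 35.
Offset 14: leading byte 0xE6 = 11100110 → 3-byte char #6 = E6 8F BD.
Offset 17: leading byte 0xE0 = 11100000 → 3-byte char #7 = E0 A4 B2.
Offset 20: leading byte 0xEE = 11101110 → 3-byte char #8 = EE B9 9F.
Offset 23: leading byte 0xCA = 11001010 → 2-byte char #9 = CA 8F.
Offset 25: leading byte 0xC8 = 11001000 → 2-byte char #10 = C8 BA.
Offset 27: leading byte 0xE8 = 11101000 → 3-byte char #11 = E8 96 93.
Leading byte 0xE8 = 11101000 matches 1110xxxx → 3-byte sequence.
Byte 1: 0xE8 = 11101000, payload 1000 (4 bits).
Byte 2: 0x96 = 10010110 (10xxxxxx ✓), payload 010110.
Byte 3: 0x93 = 10010011 (10xxxxxx ✓), payload 010011.
Concatenate: 1000010110010011 = 0x8593 (16 bits → U+8593).

U+8593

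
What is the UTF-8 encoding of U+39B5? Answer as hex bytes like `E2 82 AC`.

E3 A6 B5

U+39B5 = 0x39B5 = 14773 decimal. In range U+0800–U+FFFF → 3-byte form: 1110xxxx 10xxxxxx 10xxxxxx.
Binary (16 bits): 0011100110110101.
Split 4+6+6: 0011 | 100110 | 110101.
Byte 1: 11100011 = 0xE3.
Byte 2: 10100110 = 0xA6.
Byte 3: 10110101 = 0xB5.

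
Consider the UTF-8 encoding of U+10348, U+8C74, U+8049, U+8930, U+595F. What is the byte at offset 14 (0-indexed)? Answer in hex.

U+10348 → 4-byte form F0 90 8D 88 at offsets 0–3.
U+8C74 → 3-byte form E8 B1 B4 at offsets 4–6.
U+8049 → 3-byte form E8 81 89 at offsets 7–9.
U+8930 → 3-byte form E8 A4 B0 at offsets 10–12.
U+595F → 3-byte form E5 A5 9F at offsets 13–15.
Offset 14 falls in char 5's range; it's byte 2 of E5 A5 9F = 0xA5.

0xA5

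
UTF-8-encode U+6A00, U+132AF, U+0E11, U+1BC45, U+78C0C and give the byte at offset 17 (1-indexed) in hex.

1-indexed offset 17 is 0-indexed offset 16.
U+6A00 → 3-byte form E6 A8 80 at offsets 0–2.
U+132AF → 4-byte form F0 93 8A AF at offsets 3–6.
U+0E11 → 3-byte form E0 B8 91 at offsets 7–9.
U+1BC45 → 4-byte form F0 9B B1 85 at offsets 10–13.
U+78C0C → 4-byte form F1 B8 B0 8C at offsets 14–17.
Offset 16 falls in char 5's range; it's byte 3 of F1 B8 B0 8C = 0xB0.

0xB0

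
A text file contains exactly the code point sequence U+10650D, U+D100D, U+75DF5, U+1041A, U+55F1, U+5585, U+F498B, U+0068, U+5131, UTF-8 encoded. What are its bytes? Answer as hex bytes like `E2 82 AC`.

U+10650D: 4-byte form → F4 86 94 8D.
U+D100D: 4-byte form → F3 91 80 8D.
U+75DF5: 4-byte form → F1 B5 B7 B5.
U+1041A: 4-byte form → F0 90 90 9A.
U+55F1: 3-byte form → E5 97 B1.
U+5585: 3-byte form → E5 96 85.
U+F498B: 4-byte form → F3 B4 A6 8B.
U+0068: 1-byte form → 68.
U+5131: 3-byte form → E5 84 B1.
Concatenated (30 bytes): F4 86 94 8D F3 91 80 8D F1 B5 B7 B5 F0 90 90 9A E5 97 B1 E5 96 85 F3 B4 A6 8B 68 E5 84 B1.

F4 86 94 8D F3 91 80 8D F1 B5 B7 B5 F0 90 90 9A E5 97 B1 E5 96 85 F3 B4 A6 8B 68 E5 84 B1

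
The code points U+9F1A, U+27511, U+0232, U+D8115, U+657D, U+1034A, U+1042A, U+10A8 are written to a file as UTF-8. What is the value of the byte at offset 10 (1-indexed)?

0xF3

1-indexed offset 10 is 0-indexed offset 9.
U+9F1A → 3-byte form E9 BC 9A at offsets 0–2.
U+27511 → 4-byte form F0 A7 94 91 at offsets 3–6.
U+0232 → 2-byte form C8 B2 at offsets 7–8.
U+D8115 → 4-byte form F3 98 84 95 at offsets 9–12.
Offset 9 falls in char 4's range; it's byte 1 of F3 98 84 95 = 0xF3.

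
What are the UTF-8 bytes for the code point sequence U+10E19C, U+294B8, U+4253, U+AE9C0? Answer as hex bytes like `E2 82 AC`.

U+10E19C: 4-byte form → F4 8E 86 9C.
U+294B8: 4-byte form → F0 A9 92 B8.
U+4253: 3-byte form → E4 89 93.
U+AE9C0: 4-byte form → F2 AE A7 80.
Concatenated (15 bytes): F4 8E 86 9C F0 A9 92 B8 E4 89 93 F2 AE A7 80.

F4 8E 86 9C F0 A9 92 B8 E4 89 93 F2 AE A7 80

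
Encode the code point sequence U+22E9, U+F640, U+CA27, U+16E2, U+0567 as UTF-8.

U+22E9: 3-byte form → E2 8B A9.
U+F640: 3-byte form → EF 99 80.
U+CA27: 3-byte form → EC A8 A7.
U+16E2: 3-byte form → E1 9B A2.
U+0567: 2-byte form → D5 A7.
Concatenated (14 bytes): E2 8B A9 EF 99 80 EC A8 A7 E1 9B A2 D5 A7.

E2 8B A9 EF 99 80 EC A8 A7 E1 9B A2 D5 A7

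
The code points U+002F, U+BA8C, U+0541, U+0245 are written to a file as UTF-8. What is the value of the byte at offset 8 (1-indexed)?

0x85

1-indexed offset 8 is 0-indexed offset 7.
U+002F → 1-byte form 2F at offsets 0–0.
U+BA8C → 3-byte form EB AA 8C at offsets 1–3.
U+0541 → 2-byte form D5 81 at offsets 4–5.
U+0245 → 2-byte form C9 85 at offsets 6–7.
Offset 7 falls in char 4's range; it's byte 2 of C9 85 = 0x85.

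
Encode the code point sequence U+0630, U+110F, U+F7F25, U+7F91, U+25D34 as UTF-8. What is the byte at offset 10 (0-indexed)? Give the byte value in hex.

U+0630 → 2-byte form D8 B0 at offsets 0–1.
U+110F → 3-byte form E1 84 8F at offsets 2–4.
U+F7F25 → 4-byte form F3 B7 BC A5 at offsets 5–8.
U+7F91 → 3-byte form E7 BE 91 at offsets 9–11.
Offset 10 falls in char 4's range; it's byte 2 of E7 BE 91 = 0xBE.

0xBE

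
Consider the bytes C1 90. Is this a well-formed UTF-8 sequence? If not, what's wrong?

invalid (overlong encoding)

Leading byte 0xC1 = 11000001 → 2-byte form.
Continuation bytes all match 10xxxxxx. Payload decodes to 0x50.
But 0x50 < 0x80, the minimum for a 2-byte sequence — this is an overlong encoding.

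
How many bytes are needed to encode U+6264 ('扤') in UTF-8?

U+6264 = 0x6264. UTF-8 uses 1 byte below 0x80, 2 below 0x800, 3 below 0x10000, 4 up to 0x10FFFF. 0x6264 is in U+0800–U+FFFF → 3 bytes.

3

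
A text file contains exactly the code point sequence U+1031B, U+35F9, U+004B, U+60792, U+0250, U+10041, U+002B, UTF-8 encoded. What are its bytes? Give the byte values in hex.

U+1031B: 4-byte form → F0 90 8C 9B.
U+35F9: 3-byte form → E3 97 B9.
U+004B: 1-byte form → 4B.
U+60792: 4-byte form → F1 A0 9E 92.
U+0250: 2-byte form → C9 90.
U+10041: 4-byte form → F0 90 81 81.
U+002B: 1-byte form → 2B.
Concatenated (19 bytes): F0 90 8C 9B E3 97 B9 4B F1 A0 9E 92 C9 90 F0 90 81 81 2B.

F0 90 8C 9B E3 97 B9 4B F1 A0 9E 92 C9 90 F0 90 81 81 2B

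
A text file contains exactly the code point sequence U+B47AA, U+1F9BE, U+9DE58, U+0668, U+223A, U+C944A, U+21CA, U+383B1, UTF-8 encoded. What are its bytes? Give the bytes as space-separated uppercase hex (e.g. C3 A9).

F2 B4 9E AA F0 9F A6 BE F2 9D B9 98 D9 A8 E2 88 BA F3 89 91 8A E2 87 8A F0 B8 8E B1

U+B47AA: 4-byte form → F2 B4 9E AA.
U+1F9BE: 4-byte form → F0 9F A6 BE.
U+9DE58: 4-byte form → F2 9D B9 98.
U+0668: 2-byte form → D9 A8.
U+223A: 3-byte form → E2 88 BA.
U+C944A: 4-byte form → F3 89 91 8A.
U+21CA: 3-byte form → E2 87 8A.
U+383B1: 4-byte form → F0 B8 8E B1.
Concatenated (28 bytes): F2 B4 9E AA F0 9F A6 BE F2 9D B9 98 D9 A8 E2 88 BA F3 89 91 8A E2 87 8A F0 B8 8E B1.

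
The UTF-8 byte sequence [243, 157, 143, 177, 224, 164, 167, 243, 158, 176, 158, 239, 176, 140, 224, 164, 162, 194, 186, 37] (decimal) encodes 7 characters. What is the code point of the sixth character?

Offset 0: leading byte 0xF3 = 11110011 → 4-byte char #1 = F3 9D 8F B1.
Offset 4: leading byte 0xE0 = 11100000 → 3-byte char #2 = E0 A4 A7.
Offset 7: leading byte 0xF3 = 11110011 → 4-byte char #3 = F3 9E B0 9E.
Offset 11: leading byte 0xEF = 11101111 → 3-byte char #4 = EF B0 8C.
Offset 14: leading byte 0xE0 = 11100000 → 3-byte char #5 = E0 A4 A2.
Offset 17: leading byte 0xC2 = 11000010 → 2-byte char #6 = C2 BA.
Leading byte 0xC2 = 11000010 matches 110xxxxx → 2-byte sequence.
Byte 1: 0xC2 = 11000010, payload 00010 (5 bits).
Byte 2: 0xBA = 10111010 (10xxxxxx ✓), payload 111010.
Concatenate: 00010111010 = 0xBA (11 bits → U+00BA).

U+00BA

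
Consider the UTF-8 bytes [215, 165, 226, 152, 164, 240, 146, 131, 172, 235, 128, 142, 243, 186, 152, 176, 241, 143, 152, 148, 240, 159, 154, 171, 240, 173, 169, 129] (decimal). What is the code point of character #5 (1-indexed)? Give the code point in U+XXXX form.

Offset 0: leading byte 0xD7 = 11010111 → 2-byte char #1 = D7 A5.
Offset 2: leading byte 0xE2 = 11100010 → 3-byte char #2 = E2 98 A4.
Offset 5: leading byte 0xF0 = 11110000 → 4-byte char #3 = F0 92 83 AC.
Offset 9: leading byte 0xEB = 11101011 → 3-byte char #4 = EB 80 8E.
Offset 12: leading byte 0xF3 = 11110011 → 4-byte char #5 = F3 BA 98 B0.
Leading byte 0xF3 = 11110011 matches 11110xxx → 4-byte sequence.
Byte 1: 0xF3 = 11110011, payload 011 (3 bits).
Byte 2: 0xBA = 10111010 (10xxxxxx ✓), payload 111010.
Byte 3: 0x98 = 10011000 (10xxxxxx ✓), payload 011000.
Byte 4: 0xB0 = 10110000 (10xxxxxx ✓), payload 110000.
Concatenate: 011111010011000110000 = 0xFA630 (21 bits → U+FA630).

U+FA630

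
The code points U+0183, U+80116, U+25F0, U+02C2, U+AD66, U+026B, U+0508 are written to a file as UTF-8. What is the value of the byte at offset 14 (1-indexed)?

1-indexed offset 14 is 0-indexed offset 13.
U+0183 → 2-byte form C6 83 at offsets 0–1.
U+80116 → 4-byte form F2 80 84 96 at offsets 2–5.
U+25F0 → 3-byte form E2 97 B0 at offsets 6–8.
U+02C2 → 2-byte form CB 82 at offsets 9–10.
U+AD66 → 3-byte form EA B5 A6 at offsets 11–13.
Offset 13 falls in char 5's range; it's byte 3 of EA B5 A6 = 0xA6.

0xA6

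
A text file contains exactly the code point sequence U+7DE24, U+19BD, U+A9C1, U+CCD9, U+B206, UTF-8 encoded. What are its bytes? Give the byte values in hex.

F1 BD B8 A4 E1 A6 BD EA A7 81 EC B3 99 EB 88 86

U+7DE24: 4-byte form → F1 BD B8 A4.
U+19BD: 3-byte form → E1 A6 BD.
U+A9C1: 3-byte form → EA A7 81.
U+CCD9: 3-byte form → EC B3 99.
U+B206: 3-byte form → EB 88 86.
Concatenated (16 bytes): F1 BD B8 A4 E1 A6 BD EA A7 81 EC B3 99 EB 88 86.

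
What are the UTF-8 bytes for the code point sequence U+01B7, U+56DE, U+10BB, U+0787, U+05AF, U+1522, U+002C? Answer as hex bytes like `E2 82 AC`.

C6 B7 E5 9B 9E E1 82 BB DE 87 D6 AF E1 94 A2 2C

U+01B7: 2-byte form → C6 B7.
U+56DE: 3-byte form → E5 9B 9E.
U+10BB: 3-byte form → E1 82 BB.
U+0787: 2-byte form → DE 87.
U+05AF: 2-byte form → D6 AF.
U+1522: 3-byte form → E1 94 A2.
U+002C: 1-byte form → 2C.
Concatenated (16 bytes): C6 B7 E5 9B 9E E1 82 BB DE 87 D6 AF E1 94 A2 2C.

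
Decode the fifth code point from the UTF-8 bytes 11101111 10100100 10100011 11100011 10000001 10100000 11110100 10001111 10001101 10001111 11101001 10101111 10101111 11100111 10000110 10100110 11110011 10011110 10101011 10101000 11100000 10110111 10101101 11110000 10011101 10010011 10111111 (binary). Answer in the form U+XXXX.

Offset 0: leading byte 0xEF = 11101111 → 3-byte char #1 = EF A4 A3.
Offset 3: leading byte 0xE3 = 11100011 → 3-byte char #2 = E3 81 A0.
Offset 6: leading byte 0xF4 = 11110100 → 4-byte char #3 = F4 8F 8D 8F.
Offset 10: leading byte 0xE9 = 11101001 → 3-byte char #4 = E9 AF AF.
Offset 13: leading byte 0xE7 = 11100111 → 3-byte char #5 = E7 86 A6.
Leading byte 0xE7 = 11100111 matches 1110xxxx → 3-byte sequence.
Byte 1: 0xE7 = 11100111, payload 0111 (4 bits).
Byte 2: 0x86 = 10000110 (10xxxxxx ✓), payload 000110.
Byte 3: 0xA6 = 10100110 (10xxxxxx ✓), payload 100110.
Concatenate: 0111000110100110 = 0x71A6 (16 bits → U+71A6).

U+71A6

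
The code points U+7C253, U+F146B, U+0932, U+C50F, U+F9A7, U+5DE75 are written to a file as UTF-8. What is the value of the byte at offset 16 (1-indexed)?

0xA6

1-indexed offset 16 is 0-indexed offset 15.
U+7C253 → 4-byte form F1 BC 89 93 at offsets 0–3.
U+F146B → 4-byte form F3 B1 91 AB at offsets 4–7.
U+0932 → 3-byte form E0 A4 B2 at offsets 8–10.
U+C50F → 3-byte form EC 94 8F at offsets 11–13.
U+F9A7 → 3-byte form EF A6 A7 at offsets 14–16.
Offset 15 falls in char 5's range; it's byte 2 of EF A6 A7 = 0xA6.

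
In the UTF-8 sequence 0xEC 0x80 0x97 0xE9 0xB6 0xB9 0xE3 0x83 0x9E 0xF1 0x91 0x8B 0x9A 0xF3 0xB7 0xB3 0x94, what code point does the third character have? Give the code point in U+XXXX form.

U+30DE

Offset 0: leading byte 0xEC = 11101100 → 3-byte char #1 = EC 80 97.
Offset 3: leading byte 0xE9 = 11101001 → 3-byte char #2 = E9 B6 B9.
Offset 6: leading byte 0xE3 = 11100011 → 3-byte char #3 = E3 83 9E.
Leading byte 0xE3 = 11100011 matches 1110xxxx → 3-byte sequence.
Byte 1: 0xE3 = 11100011, payload 0011 (4 bits).
Byte 2: 0x83 = 10000011 (10xxxxxx ✓), payload 000011.
Byte 3: 0x9E = 10011110 (10xxxxxx ✓), payload 011110.
Concatenate: 0011000011011110 = 0x30DE (16 bits → U+30DE).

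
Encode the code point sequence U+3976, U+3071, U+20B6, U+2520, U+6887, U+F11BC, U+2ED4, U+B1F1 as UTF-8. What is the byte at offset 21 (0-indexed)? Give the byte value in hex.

0x94

U+3976 → 3-byte form E3 A5 B6 at offsets 0–2.
U+3071 → 3-byte form E3 81 B1 at offsets 3–5.
U+20B6 → 3-byte form E2 82 B6 at offsets 6–8.
U+2520 → 3-byte form E2 94 A0 at offsets 9–11.
U+6887 → 3-byte form E6 A2 87 at offsets 12–14.
U+F11BC → 4-byte form F3 B1 86 BC at offsets 15–18.
U+2ED4 → 3-byte form E2 BB 94 at offsets 19–21.
Offset 21 falls in char 7's range; it's byte 3 of E2 BB 94 = 0x94.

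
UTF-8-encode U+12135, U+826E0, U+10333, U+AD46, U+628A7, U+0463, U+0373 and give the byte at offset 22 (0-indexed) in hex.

0xB3

U+12135 → 4-byte form F0 92 84 B5 at offsets 0–3.
U+826E0 → 4-byte form F2 82 9B A0 at offsets 4–7.
U+10333 → 4-byte form F0 90 8C B3 at offsets 8–11.
U+AD46 → 3-byte form EA B5 86 at offsets 12–14.
U+628A7 → 4-byte form F1 A2 A2 A7 at offsets 15–18.
U+0463 → 2-byte form D1 A3 at offsets 19–20.
U+0373 → 2-byte form CD B3 at offsets 21–22.
Offset 22 falls in char 7's range; it's byte 2 of CD B3 = 0xB3.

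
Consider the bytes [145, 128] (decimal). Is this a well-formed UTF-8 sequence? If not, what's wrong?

invalid (continuation byte with no leading byte)

Byte 0x91 = 10010001 has the form 10xxxxxx — a continuation byte — but there is no preceding leading byte.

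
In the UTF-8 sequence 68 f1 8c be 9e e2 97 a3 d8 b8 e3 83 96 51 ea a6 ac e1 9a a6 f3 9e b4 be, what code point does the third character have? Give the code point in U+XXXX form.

U+25E3

Offset 0: leading byte 0x68 = 01101000 → 1-byte char #1 = 68.
Offset 1: leading byte 0xF1 = 11110001 → 4-byte char #2 = F1 8C BE 9E.
Offset 5: leading byte 0xE2 = 11100010 → 3-byte char #3 = E2 97 A3.
Leading byte 0xE2 = 11100010 matches 1110xxxx → 3-byte sequence.
Byte 1: 0xE2 = 11100010, payload 0010 (4 bits).
Byte 2: 0x97 = 10010111 (10xxxxxx ✓), payload 010111.
Byte 3: 0xA3 = 10100011 (10xxxxxx ✓), payload 100011.
Concatenate: 0010010111100011 = 0x25E3 (16 bits → U+25E3).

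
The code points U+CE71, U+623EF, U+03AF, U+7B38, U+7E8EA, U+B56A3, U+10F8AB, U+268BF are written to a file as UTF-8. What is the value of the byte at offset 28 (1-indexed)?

1-indexed offset 28 is 0-indexed offset 27.
U+CE71 → 3-byte form EC B9 B1 at offsets 0–2.
U+623EF → 4-byte form F1 A2 8F AF at offsets 3–6.
U+03AF → 2-byte form CE AF at offsets 7–8.
U+7B38 → 3-byte form E7 AC B8 at offsets 9–11.
U+7E8EA → 4-byte form F1 BE A3 AA at offsets 12–15.
U+B56A3 → 4-byte form F2 B5 9A A3 at offsets 16–19.
U+10F8AB → 4-byte form F4 8F A2 AB at offsets 20–23.
U+268BF → 4-byte form F0 A6 A2 BF at offsets 24–27.
Offset 27 falls in char 8's range; it's byte 4 of F0 A6 A2 BF = 0xBF.

0xBF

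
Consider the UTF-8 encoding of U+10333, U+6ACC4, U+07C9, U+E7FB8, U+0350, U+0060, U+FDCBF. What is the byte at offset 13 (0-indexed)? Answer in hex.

0xB8

U+10333 → 4-byte form F0 90 8C B3 at offsets 0–3.
U+6ACC4 → 4-byte form F1 AA B3 84 at offsets 4–7.
U+07C9 → 2-byte form DF 89 at offsets 8–9.
U+E7FB8 → 4-byte form F3 A7 BE B8 at offsets 10–13.
Offset 13 falls in char 4's range; it's byte 4 of F3 A7 BE B8 = 0xB8.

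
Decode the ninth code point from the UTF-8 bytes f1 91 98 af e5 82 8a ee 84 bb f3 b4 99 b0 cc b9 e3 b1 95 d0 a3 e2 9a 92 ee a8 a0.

U+EA20

Offset 0: leading byte 0xF1 = 11110001 → 4-byte char #1 = F1 91 98 AF.
Offset 4: leading byte 0xE5 = 11100101 → 3-byte char #2 = E5 82 8A.
Offset 7: leading byte 0xEE = 11101110 → 3-byte char #3 = EE 84 BB.
Offset 10: leading byte 0xF3 = 11110011 → 4-byte char #4 = F3 B4 99 B0.
Offset 14: leading byte 0xCC = 11001100 → 2-byte char #5 = CC B9.
Offset 16: leading byte 0xE3 = 11100011 → 3-byte char #6 = E3 B1 95.
Offset 19: leading byte 0xD0 = 11010000 → 2-byte char #7 = D0 A3.
Offset 21: leading byte 0xE2 = 11100010 → 3-byte char #8 = E2 9A 92.
Offset 24: leading byte 0xEE = 11101110 → 3-byte char #9 = EE A8 A0.
Leading byte 0xEE = 11101110 matches 1110xxxx → 3-byte sequence.
Byte 1: 0xEE = 11101110, payload 1110 (4 bits).
Byte 2: 0xA8 = 10101000 (10xxxxxx ✓), payload 101000.
Byte 3: 0xA0 = 10100000 (10xxxxxx ✓), payload 100000.
Concatenate: 1110101000100000 = 0xEA20 (16 bits → U+EA20).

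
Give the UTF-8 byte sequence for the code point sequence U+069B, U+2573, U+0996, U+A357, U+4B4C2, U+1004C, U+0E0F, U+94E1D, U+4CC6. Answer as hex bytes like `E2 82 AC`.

U+069B: 2-byte form → DA 9B.
U+2573: 3-byte form → E2 95 B3.
U+0996: 3-byte form → E0 A6 96.
U+A357: 3-byte form → EA 8D 97.
U+4B4C2: 4-byte form → F1 8B 93 82.
U+1004C: 4-byte form → F0 90 81 8C.
U+0E0F: 3-byte form → E0 B8 8F.
U+94E1D: 4-byte form → F2 94 B8 9D.
U+4CC6: 3-byte form → E4 B3 86.
Concatenated (29 bytes): DA 9B E2 95 B3 E0 A6 96 EA 8D 97 F1 8B 93 82 F0 90 81 8C E0 B8 8F F2 94 B8 9D E4 B3 86.

DA 9B E2 95 B3 E0 A6 96 EA 8D 97 F1 8B 93 82 F0 90 81 8C E0 B8 8F F2 94 B8 9D E4 B3 86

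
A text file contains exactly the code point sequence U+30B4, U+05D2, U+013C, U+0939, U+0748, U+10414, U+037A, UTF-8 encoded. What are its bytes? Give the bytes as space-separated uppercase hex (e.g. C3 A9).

U+30B4: 3-byte form → E3 82 B4.
U+05D2: 2-byte form → D7 92.
U+013C: 2-byte form → C4 BC.
U+0939: 3-byte form → E0 A4 B9.
U+0748: 2-byte form → DD 88.
U+10414: 4-byte form → F0 90 90 94.
U+037A: 2-byte form → CD BA.
Concatenated (18 bytes): E3 82 B4 D7 92 C4 BC E0 A4 B9 DD 88 F0 90 90 94 CD BA.

E3 82 B4 D7 92 C4 BC E0 A4 B9 DD 88 F0 90 90 94 CD BA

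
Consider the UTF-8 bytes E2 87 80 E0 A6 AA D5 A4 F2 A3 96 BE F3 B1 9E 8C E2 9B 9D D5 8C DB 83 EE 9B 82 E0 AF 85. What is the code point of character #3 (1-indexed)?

Offset 0: leading byte 0xE2 = 11100010 → 3-byte char #1 = E2 87 80.
Offset 3: leading byte 0xE0 = 11100000 → 3-byte char #2 = E0 A6 AA.
Offset 6: leading byte 0xD5 = 11010101 → 2-byte char #3 = D5 A4.
Leading byte 0xD5 = 11010101 matches 110xxxxx → 2-byte sequence.
Byte 1: 0xD5 = 11010101, payload 10101 (5 bits).
Byte 2: 0xA4 = 10100100 (10xxxxxx ✓), payload 100100.
Concatenate: 10101100100 = 0x564 (11 bits → U+0564).

U+0564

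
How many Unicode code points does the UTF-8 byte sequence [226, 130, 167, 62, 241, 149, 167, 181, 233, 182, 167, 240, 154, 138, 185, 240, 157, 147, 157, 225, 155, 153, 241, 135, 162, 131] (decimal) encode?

8

Byte at offset 0: 0xE2 = 11100010 → 3-byte char (#1). Advance 3.
Byte at offset 3: 0x3E = 00111110 → 1-byte char (#2). Advance 1.
Byte at offset 4: 0xF1 = 11110001 → 4-byte char (#3). Advance 4.
Byte at offset 8: 0xE9 = 11101001 → 3-byte char (#4). Advance 3.
Byte at offset 11: 0xF0 = 11110000 → 4-byte char (#5). Advance 4.
Byte at offset 15: 0xF0 = 11110000 → 4-byte char (#6). Advance 4.
Byte at offset 19: 0xE1 = 11100001 → 3-byte char (#7). Advance 3.
Byte at offset 22: 0xF1 = 11110001 → 4-byte char (#8). Advance 4.
Reached end at offset 26 after 8 code points.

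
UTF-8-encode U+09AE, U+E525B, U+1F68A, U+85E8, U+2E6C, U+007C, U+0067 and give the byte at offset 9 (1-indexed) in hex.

0x9F

1-indexed offset 9 is 0-indexed offset 8.
U+09AE → 3-byte form E0 A6 AE at offsets 0–2.
U+E525B → 4-byte form F3 A5 89 9B at offsets 3–6.
U+1F68A → 4-byte form F0 9F 9A 8A at offsets 7–10.
Offset 8 falls in char 3's range; it's byte 2 of F0 9F 9A 8A = 0x9F.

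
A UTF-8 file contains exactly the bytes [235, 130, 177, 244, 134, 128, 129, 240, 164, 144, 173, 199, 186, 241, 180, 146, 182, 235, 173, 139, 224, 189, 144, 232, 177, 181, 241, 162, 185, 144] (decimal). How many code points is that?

Byte at offset 0: 0xEB = 11101011 → 3-byte char (#1). Advance 3.
Byte at offset 3: 0xF4 = 11110100 → 4-byte char (#2). Advance 4.
Byte at offset 7: 0xF0 = 11110000 → 4-byte char (#3). Advance 4.
Byte at offset 11: 0xC7 = 11000111 → 2-byte char (#4). Advance 2.
Byte at offset 13: 0xF1 = 11110001 → 4-byte char (#5). Advance 4.
Byte at offset 17: 0xEB = 11101011 → 3-byte char (#6). Advance 3.
Byte at offset 20: 0xE0 = 11100000 → 3-byte char (#7). Advance 3.
Byte at offset 23: 0xE8 = 11101000 → 3-byte char (#8). Advance 3.
Byte at offset 26: 0xF1 = 11110001 → 4-byte char (#9). Advance 4.
Reached end at offset 30 after 9 code points.

9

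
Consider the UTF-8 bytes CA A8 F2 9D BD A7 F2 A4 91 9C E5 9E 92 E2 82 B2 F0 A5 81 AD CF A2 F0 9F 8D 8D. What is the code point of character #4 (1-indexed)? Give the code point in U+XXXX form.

U+5792

Offset 0: leading byte 0xCA = 11001010 → 2-byte char #1 = CA A8.
Offset 2: leading byte 0xF2 = 11110010 → 4-byte char #2 = F2 9D BD A7.
Offset 6: leading byte 0xF2 = 11110010 → 4-byte char #3 = F2 A4 91 9C.
Offset 10: leading byte 0xE5 = 11100101 → 3-byte char #4 = E5 9E 92.
Leading byte 0xE5 = 11100101 matches 1110xxxx → 3-byte sequence.
Byte 1: 0xE5 = 11100101, payload 0101 (4 bits).
Byte 2: 0x9E = 10011110 (10xxxxxx ✓), payload 011110.
Byte 3: 0x92 = 10010010 (10xxxxxx ✓), payload 010010.
Concatenate: 0101011110010010 = 0x5792 (16 bits → U+5792).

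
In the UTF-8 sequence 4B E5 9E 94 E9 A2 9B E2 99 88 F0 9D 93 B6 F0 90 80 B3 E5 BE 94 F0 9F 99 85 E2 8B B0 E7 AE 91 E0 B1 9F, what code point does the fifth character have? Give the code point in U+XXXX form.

Offset 0: leading byte 0x4B = 01001011 → 1-byte char #1 = 4B.
Offset 1: leading byte 0xE5 = 11100101 → 3-byte char #2 = E5 9E 94.
Offset 4: leading byte 0xE9 = 11101001 → 3-byte char #3 = E9 A2 9B.
Offset 7: leading byte 0xE2 = 11100010 → 3-byte char #4 = E2 99 88.
Offset 10: leading byte 0xF0 = 11110000 → 4-byte char #5 = F0 9D 93 B6.
Leading byte 0xF0 = 11110000 matches 11110xxx → 4-byte sequence.
Byte 1: 0xF0 = 11110000, payload 000 (3 bits).
Byte 2: 0x9D = 10011101 (10xxxxxx ✓), payload 011101.
Byte 3: 0x93 = 10010011 (10xxxxxx ✓), payload 010011.
Byte 4: 0xB6 = 10110110 (10xxxxxx ✓), payload 110110.
Concatenate: 000011101010011110110 = 0x1D4F6 (21 bits → U+1D4F6).

U+1D4F6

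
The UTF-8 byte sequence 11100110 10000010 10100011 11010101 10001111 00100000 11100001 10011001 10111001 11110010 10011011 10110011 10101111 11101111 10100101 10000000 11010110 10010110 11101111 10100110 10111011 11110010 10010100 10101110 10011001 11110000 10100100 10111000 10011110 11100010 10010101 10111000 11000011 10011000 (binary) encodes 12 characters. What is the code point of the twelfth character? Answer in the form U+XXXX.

U+00D8

Offset 0: leading byte 0xE6 = 11100110 → 3-byte char #1 = E6 82 A3.
Offset 3: leading byte 0xD5 = 11010101 → 2-byte char #2 = D5 8F.
Offset 5: leading byte 0x20 = 00100000 → 1-byte char #3 = 20.
Offset 6: leading byte 0xE1 = 11100001 → 3-byte char #4 = E1 99 B9.
Offset 9: leading byte 0xF2 = 11110010 → 4-byte char #5 = F2 9B B3 AF.
Offset 13: leading byte 0xEF = 11101111 → 3-byte char #6 = EF A5 80.
Offset 16: leading byte 0xD6 = 11010110 → 2-byte char #7 = D6 96.
Offset 18: leading byte 0xEF = 11101111 → 3-byte char #8 = EF A6 BB.
Offset 21: leading byte 0xF2 = 11110010 → 4-byte char #9 = F2 94 AE 99.
Offset 25: leading byte 0xF0 = 11110000 → 4-byte char #10 = F0 A4 B8 9E.
Offset 29: leading byte 0xE2 = 11100010 → 3-byte char #11 = E2 95 B8.
Offset 32: leading byte 0xC3 = 11000011 → 2-byte char #12 = C3 98.
Leading byte 0xC3 = 11000011 matches 110xxxxx → 2-byte sequence.
Byte 1: 0xC3 = 11000011, payload 00011 (5 bits).
Byte 2: 0x98 = 10011000 (10xxxxxx ✓), payload 011000.
Concatenate: 00011011000 = 0xD8 (11 bits → U+00D8).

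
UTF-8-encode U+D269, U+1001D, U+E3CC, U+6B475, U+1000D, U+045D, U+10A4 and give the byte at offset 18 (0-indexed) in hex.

U+D269 → 3-byte form ED 89 A9 at offsets 0–2.
U+1001D → 4-byte form F0 90 80 9D at offsets 3–6.
U+E3CC → 3-byte form EE 8F 8C at offsets 7–9.
U+6B475 → 4-byte form F1 AB 91 B5 at offsets 10–13.
U+1000D → 4-byte form F0 90 80 8D at offsets 14–17.
U+045D → 2-byte form D1 9D at offsets 18–19.
Offset 18 falls in char 6's range; it's byte 1 of D1 9D = 0xD1.

0xD1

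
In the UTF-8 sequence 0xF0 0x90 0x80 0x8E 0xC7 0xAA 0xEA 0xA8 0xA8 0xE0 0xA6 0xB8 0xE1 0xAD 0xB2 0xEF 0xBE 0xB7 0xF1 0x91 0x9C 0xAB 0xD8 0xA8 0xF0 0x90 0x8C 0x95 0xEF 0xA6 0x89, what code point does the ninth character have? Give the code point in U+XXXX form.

U+10315

Offset 0: leading byte 0xF0 = 11110000 → 4-byte char #1 = F0 90 80 8E.
Offset 4: leading byte 0xC7 = 11000111 → 2-byte char #2 = C7 AA.
Offset 6: leading byte 0xEA = 11101010 → 3-byte char #3 = EA A8 A8.
Offset 9: leading byte 0xE0 = 11100000 → 3-byte char #4 = E0 A6 B8.
Offset 12: leading byte 0xE1 = 11100001 → 3-byte char #5 = E1 AD B2.
Offset 15: leading byte 0xEF = 11101111 → 3-byte char #6 = EF BE B7.
Offset 18: leading byte 0xF1 = 11110001 → 4-byte char #7 = F1 91 9C AB.
Offset 22: leading byte 0xD8 = 11011000 → 2-byte char #8 = D8 A8.
Offset 24: leading byte 0xF0 = 11110000 → 4-byte char #9 = F0 90 8C 95.
Leading byte 0xF0 = 11110000 matches 11110xxx → 4-byte sequence.
Byte 1: 0xF0 = 11110000, payload 000 (3 bits).
Byte 2: 0x90 = 10010000 (10xxxxxx ✓), payload 010000.
Byte 3: 0x8C = 10001100 (10xxxxxx ✓), payload 001100.
Byte 4: 0x95 = 10010101 (10xxxxxx ✓), payload 010101.
Concatenate: 000010000001100010101 = 0x10315 (21 bits → U+10315).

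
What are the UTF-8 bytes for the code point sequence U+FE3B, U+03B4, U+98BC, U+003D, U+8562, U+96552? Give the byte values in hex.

EF B8 BB CE B4 E9 A2 BC 3D E8 95 A2 F2 96 95 92

U+FE3B: 3-byte form → EF B8 BB.
U+03B4: 2-byte form → CE B4.
U+98BC: 3-byte form → E9 A2 BC.
U+003D: 1-byte form → 3D.
U+8562: 3-byte form → E8 95 A2.
U+96552: 4-byte form → F2 96 95 92.
Concatenated (16 bytes): EF B8 BB CE B4 E9 A2 BC 3D E8 95 A2 F2 96 95 92.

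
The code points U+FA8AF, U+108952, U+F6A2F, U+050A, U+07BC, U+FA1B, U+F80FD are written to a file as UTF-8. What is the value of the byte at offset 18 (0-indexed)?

U+FA8AF → 4-byte form F3 BA A2 AF at offsets 0–3.
U+108952 → 4-byte form F4 88 A5 92 at offsets 4–7.
U+F6A2F → 4-byte form F3 B6 A8 AF at offsets 8–11.
U+050A → 2-byte form D4 8A at offsets 12–13.
U+07BC → 2-byte form DE BC at offsets 14–15.
U+FA1B → 3-byte form EF A8 9B at offsets 16–18.
Offset 18 falls in char 6's range; it's byte 3 of EF A8 9B = 0x9B.

0x9B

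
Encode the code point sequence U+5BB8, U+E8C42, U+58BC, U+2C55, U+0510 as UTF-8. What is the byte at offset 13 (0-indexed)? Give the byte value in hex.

0xD4

U+5BB8 → 3-byte form E5 AE B8 at offsets 0–2.
U+E8C42 → 4-byte form F3 A8 B1 82 at offsets 3–6.
U+58BC → 3-byte form E5 A2 BC at offsets 7–9.
U+2C55 → 3-byte form E2 B1 95 at offsets 10–12.
U+0510 → 2-byte form D4 90 at offsets 13–14.
Offset 13 falls in char 5's range; it's byte 1 of D4 90 = 0xD4.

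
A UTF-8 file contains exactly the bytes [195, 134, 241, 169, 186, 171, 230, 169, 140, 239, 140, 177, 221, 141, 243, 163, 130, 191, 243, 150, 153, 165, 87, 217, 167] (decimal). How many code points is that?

9

Byte at offset 0: 0xC3 = 11000011 → 2-byte char (#1). Advance 2.
Byte at offset 2: 0xF1 = 11110001 → 4-byte char (#2). Advance 4.
Byte at offset 6: 0xE6 = 11100110 → 3-byte char (#3). Advance 3.
Byte at offset 9: 0xEF = 11101111 → 3-byte char (#4). Advance 3.
Byte at offset 12: 0xDD = 11011101 → 2-byte char (#5). Advance 2.
Byte at offset 14: 0xF3 = 11110011 → 4-byte char (#6). Advance 4.
Byte at offset 18: 0xF3 = 11110011 → 4-byte char (#7). Advance 4.
Byte at offset 22: 0x57 = 01010111 → 1-byte char (#8). Advance 1.
Byte at offset 23: 0xD9 = 11011001 → 2-byte char (#9). Advance 2.
Reached end at offset 25 after 9 code points.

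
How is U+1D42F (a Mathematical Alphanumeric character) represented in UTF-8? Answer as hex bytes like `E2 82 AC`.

U+1D42F = 0x1D42F = 119855 decimal. In range U+10000–U+10FFFF → 4-byte form: 11110xxx 10xxxxxx 10xxxxxx 10xxxxxx.
Binary (21 bits): 000011101010000101111.
Split 3+6+6+6: 000 | 011101 | 010000 | 101111.
Byte 1: 11110000 = 0xF0.
Byte 2: 10011101 = 0x9D.
Byte 3: 10010000 = 0x90.
Byte 4: 10101111 = 0xAF.

F0 9D 90 AF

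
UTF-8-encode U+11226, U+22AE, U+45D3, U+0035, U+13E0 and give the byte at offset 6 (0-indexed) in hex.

0xAE

U+11226 → 4-byte form F0 91 88 A6 at offsets 0–3.
U+22AE → 3-byte form E2 8A AE at offsets 4–6.
Offset 6 falls in char 2's range; it's byte 3 of E2 8A AE = 0xAE.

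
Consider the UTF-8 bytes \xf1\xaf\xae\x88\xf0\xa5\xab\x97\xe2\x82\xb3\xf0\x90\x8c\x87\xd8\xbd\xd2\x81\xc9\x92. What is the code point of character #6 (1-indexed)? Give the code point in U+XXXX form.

U+0481

Offset 0: leading byte 0xF1 = 11110001 → 4-byte char #1 = F1 AF AE 88.
Offset 4: leading byte 0xF0 = 11110000 → 4-byte char #2 = F0 A5 AB 97.
Offset 8: leading byte 0xE2 = 11100010 → 3-byte char #3 = E2 82 B3.
Offset 11: leading byte 0xF0 = 11110000 → 4-byte char #4 = F0 90 8C 87.
Offset 15: leading byte 0xD8 = 11011000 → 2-byte char #5 = D8 BD.
Offset 17: leading byte 0xD2 = 11010010 → 2-byte char #6 = D2 81.
Leading byte 0xD2 = 11010010 matches 110xxxxx → 2-byte sequence.
Byte 1: 0xD2 = 11010010, payload 10010 (5 bits).
Byte 2: 0x81 = 10000001 (10xxxxxx ✓), payload 000001.
Concatenate: 10010000001 = 0x481 (11 bits → U+0481).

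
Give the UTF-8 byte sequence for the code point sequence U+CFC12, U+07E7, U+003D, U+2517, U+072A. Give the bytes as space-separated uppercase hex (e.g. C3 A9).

F3 8F B0 92 DF A7 3D E2 94 97 DC AA

U+CFC12: 4-byte form → F3 8F B0 92.
U+07E7: 2-byte form → DF A7.
U+003D: 1-byte form → 3D.
U+2517: 3-byte form → E2 94 97.
U+072A: 2-byte form → DC AA.
Concatenated (12 bytes): F3 8F B0 92 DF A7 3D E2 94 97 DC AA.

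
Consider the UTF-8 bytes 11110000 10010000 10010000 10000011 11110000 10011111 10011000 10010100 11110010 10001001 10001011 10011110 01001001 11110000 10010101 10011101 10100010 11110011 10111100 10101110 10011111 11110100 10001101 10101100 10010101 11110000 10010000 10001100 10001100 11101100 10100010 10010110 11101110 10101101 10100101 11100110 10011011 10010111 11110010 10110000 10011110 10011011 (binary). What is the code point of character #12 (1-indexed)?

Offset 0: leading byte 0xF0 = 11110000 → 4-byte char #1 = F0 90 90 83.
Offset 4: leading byte 0xF0 = 11110000 → 4-byte char #2 = F0 9F 98 94.
Offset 8: leading byte 0xF2 = 11110010 → 4-byte char #3 = F2 89 8B 9E.
Offset 12: leading byte 0x49 = 01001001 → 1-byte char #4 = 49.
Offset 13: leading byte 0xF0 = 11110000 → 4-byte char #5 = F0 95 9D A2.
Offset 17: leading byte 0xF3 = 11110011 → 4-byte char #6 = F3 BC AE 9F.
Offset 21: leading byte 0xF4 = 11110100 → 4-byte char #7 = F4 8D AC 95.
Offset 25: leading byte 0xF0 = 11110000 → 4-byte char #8 = F0 90 8C 8C.
Offset 29: leading byte 0xEC = 11101100 → 3-byte char #9 = EC A2 96.
Offset 32: leading byte 0xEE = 11101110 → 3-byte char #10 = EE AD A5.
Offset 35: leading byte 0xE6 = 11100110 → 3-byte char #11 = E6 9B 97.
Offset 38: leading byte 0xF2 = 11110010 → 4-byte char #12 = F2 B0 9E 9B.
Leading byte 0xF2 = 11110010 matches 11110xxx → 4-byte sequence.
Byte 1: 0xF2 = 11110010, payload 010 (3 bits).
Byte 2: 0xB0 = 10110000 (10xxxxxx ✓), payload 110000.
Byte 3: 0x9E = 10011110 (10xxxxxx ✓), payload 011110.
Byte 4: 0x9B = 10011011 (10xxxxxx ✓), payload 011011.
Concatenate: 010110000011110011011 = 0xB079B (21 bits → U+B079B).

U+B079B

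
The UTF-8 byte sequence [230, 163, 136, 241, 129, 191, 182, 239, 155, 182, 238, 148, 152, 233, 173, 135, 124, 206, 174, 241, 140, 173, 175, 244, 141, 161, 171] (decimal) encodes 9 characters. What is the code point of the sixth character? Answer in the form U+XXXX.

Offset 0: leading byte 0xE6 = 11100110 → 3-byte char #1 = E6 A3 88.
Offset 3: leading byte 0xF1 = 11110001 → 4-byte char #2 = F1 81 BF B6.
Offset 7: leading byte 0xEF = 11101111 → 3-byte char #3 = EF 9B B6.
Offset 10: leading byte 0xEE = 11101110 → 3-byte char #4 = EE 94 98.
Offset 13: leading byte 0xE9 = 11101001 → 3-byte char #5 = E9 AD 87.
Offset 16: leading byte 0x7C = 01111100 → 1-byte char #6 = 7C.
Leading byte 0x7C = 01111100 matches 0xxxxxxx → 1-byte sequence.
Byte 1: 0x7C = 01111100, payload 1111100 (7 bits).
Concatenate: 1111100 = 0x7C (7 bits → U+007C).

U+007C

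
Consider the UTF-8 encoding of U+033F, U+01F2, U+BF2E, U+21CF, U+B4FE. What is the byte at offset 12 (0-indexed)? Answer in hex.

0xBE

U+033F → 2-byte form CC BF at offsets 0–1.
U+01F2 → 2-byte form C7 B2 at offsets 2–3.
U+BF2E → 3-byte form EB BC AE at offsets 4–6.
U+21CF → 3-byte form E2 87 8F at offsets 7–9.
U+B4FE → 3-byte form EB 93 BE at offsets 10–12.
Offset 12 falls in char 5's range; it's byte 3 of EB 93 BE = 0xBE.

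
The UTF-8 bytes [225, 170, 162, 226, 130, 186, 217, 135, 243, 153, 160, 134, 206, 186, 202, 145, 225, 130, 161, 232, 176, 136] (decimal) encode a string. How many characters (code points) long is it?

8

Byte at offset 0: 0xE1 = 11100001 → 3-byte char (#1). Advance 3.
Byte at offset 3: 0xE2 = 11100010 → 3-byte char (#2). Advance 3.
Byte at offset 6: 0xD9 = 11011001 → 2-byte char (#3). Advance 2.
Byte at offset 8: 0xF3 = 11110011 → 4-byte char (#4). Advance 4.
Byte at offset 12: 0xCE = 11001110 → 2-byte char (#5). Advance 2.
Byte at offset 14: 0xCA = 11001010 → 2-byte char (#6). Advance 2.
Byte at offset 16: 0xE1 = 11100001 → 3-byte char (#7). Advance 3.
Byte at offset 19: 0xE8 = 11101000 → 3-byte char (#8). Advance 3.
Reached end at offset 22 after 8 code points.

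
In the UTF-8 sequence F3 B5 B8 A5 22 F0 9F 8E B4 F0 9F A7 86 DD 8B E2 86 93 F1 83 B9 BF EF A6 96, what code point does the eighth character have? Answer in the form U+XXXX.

U+F996

Offset 0: leading byte 0xF3 = 11110011 → 4-byte char #1 = F3 B5 B8 A5.
Offset 4: leading byte 0x22 = 00100010 → 1-byte char #2 = 22.
Offset 5: leading byte 0xF0 = 11110000 → 4-byte char #3 = F0 9F 8E B4.
Offset 9: leading byte 0xF0 = 11110000 → 4-byte char #4 = F0 9F A7 86.
Offset 13: leading byte 0xDD = 11011101 → 2-byte char #5 = DD 8B.
Offset 15: leading byte 0xE2 = 11100010 → 3-byte char #6 = E2 86 93.
Offset 18: leading byte 0xF1 = 11110001 → 4-byte char #7 = F1 83 B9 BF.
Offset 22: leading byte 0xEF = 11101111 → 3-byte char #8 = EF A6 96.
Leading byte 0xEF = 11101111 matches 1110xxxx → 3-byte sequence.
Byte 1: 0xEF = 11101111, payload 1111 (4 bits).
Byte 2: 0xA6 = 10100110 (10xxxxxx ✓), payload 100110.
Byte 3: 0x96 = 10010110 (10xxxxxx ✓), payload 010110.
Concatenate: 1111100110010110 = 0xF996 (16 bits → U+F996).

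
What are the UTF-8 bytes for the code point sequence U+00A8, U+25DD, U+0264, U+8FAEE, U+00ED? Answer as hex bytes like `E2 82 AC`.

U+00A8: 2-byte form → C2 A8.
U+25DD: 3-byte form → E2 97 9D.
U+0264: 2-byte form → C9 A4.
U+8FAEE: 4-byte form → F2 8F AB AE.
U+00ED: 2-byte form → C3 AD.
Concatenated (13 bytes): C2 A8 E2 97 9D C9 A4 F2 8F AB AE C3 AD.

C2 A8 E2 97 9D C9 A4 F2 8F AB AE C3 AD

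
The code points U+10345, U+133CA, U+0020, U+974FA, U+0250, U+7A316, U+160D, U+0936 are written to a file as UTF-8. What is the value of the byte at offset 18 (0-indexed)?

U+10345 → 4-byte form F0 90 8D 85 at offsets 0–3.
U+133CA → 4-byte form F0 93 8F 8A at offsets 4–7.
U+0020 → 1-byte form 20 at offsets 8–8.
U+974FA → 4-byte form F2 97 93 BA at offsets 9–12.
U+0250 → 2-byte form C9 90 at offsets 13–14.
U+7A316 → 4-byte form F1 BA 8C 96 at offsets 15–18.
Offset 18 falls in char 6's range; it's byte 4 of F1 BA 8C 96 = 0x96.

0x96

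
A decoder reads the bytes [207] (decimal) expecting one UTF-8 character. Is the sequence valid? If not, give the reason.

Leading byte 0xCF = 11001111 → 2-byte form, but only 1 byte is present.

invalid (sequence truncated)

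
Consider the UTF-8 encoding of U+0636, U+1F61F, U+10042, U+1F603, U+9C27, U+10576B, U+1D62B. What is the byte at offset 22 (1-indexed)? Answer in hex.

1-indexed offset 22 is 0-indexed offset 21.
U+0636 → 2-byte form D8 B6 at offsets 0–1.
U+1F61F → 4-byte form F0 9F 98 9F at offsets 2–5.
U+10042 → 4-byte form F0 90 81 82 at offsets 6–9.
U+1F603 → 4-byte form F0 9F 98 83 at offsets 10–13.
U+9C27 → 3-byte form E9 B0 A7 at offsets 14–16.
U+10576B → 4-byte form F4 85 9D AB at offsets 17–20.
U+1D62B → 4-byte form F0 9D 98 AB at offsets 21–24.
Offset 21 falls in char 7's range; it's byte 1 of F0 9D 98 AB = 0xF0.

0xF0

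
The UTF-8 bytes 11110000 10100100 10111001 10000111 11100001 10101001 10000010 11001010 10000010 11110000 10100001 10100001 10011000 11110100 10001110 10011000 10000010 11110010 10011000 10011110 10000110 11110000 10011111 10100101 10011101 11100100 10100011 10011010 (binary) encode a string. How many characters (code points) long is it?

8

Byte at offset 0: 0xF0 = 11110000 → 4-byte char (#1). Advance 4.
Byte at offset 4: 0xE1 = 11100001 → 3-byte char (#2). Advance 3.
Byte at offset 7: 0xCA = 11001010 → 2-byte char (#3). Advance 2.
Byte at offset 9: 0xF0 = 11110000 → 4-byte char (#4). Advance 4.
Byte at offset 13: 0xF4 = 11110100 → 4-byte char (#5). Advance 4.
Byte at offset 17: 0xF2 = 11110010 → 4-byte char (#6). Advance 4.
Byte at offset 21: 0xF0 = 11110000 → 4-byte char (#7). Advance 4.
Byte at offset 25: 0xE4 = 11100100 → 3-byte char (#8). Advance 3.
Reached end at offset 28 after 8 code points.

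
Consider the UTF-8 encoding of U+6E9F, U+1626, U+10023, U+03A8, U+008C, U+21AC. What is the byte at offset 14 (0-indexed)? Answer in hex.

U+6E9F → 3-byte form E6 BA 9F at offsets 0–2.
U+1626 → 3-byte form E1 98 A6 at offsets 3–5.
U+10023 → 4-byte form F0 90 80 A3 at offsets 6–9.
U+03A8 → 2-byte form CE A8 at offsets 10–11.
U+008C → 2-byte form C2 8C at offsets 12–13.
U+21AC → 3-byte form E2 86 AC at offsets 14–16.
Offset 14 falls in char 6's range; it's byte 1 of E2 86 AC = 0xE2.

0xE2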